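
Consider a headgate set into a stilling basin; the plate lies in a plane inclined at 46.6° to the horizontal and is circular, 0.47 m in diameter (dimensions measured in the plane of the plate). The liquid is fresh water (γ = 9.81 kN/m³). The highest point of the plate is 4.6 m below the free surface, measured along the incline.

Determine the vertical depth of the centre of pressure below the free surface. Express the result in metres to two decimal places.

h_p = 3.52 m

γ = 9.81 kN/m³.
Let θ = 46.6° be the plate's angle to the horizontal; measure y along the incline from where the plane meets the free surface. Vertical depth h = y·sinθ with sinθ = 0.726575.
The centroid is at the centre, 0.235 m below the top of the plate, so y_c = 4.6 + 0.235 = 4.835 m and h_c = 4.835 × 0.726575 = 3.51299 m.
A = π(0.235)² = 0.173494 m².
Resultant F = γ·h_c·A = 9.81 × 3.51299 × 0.173494 = 5.97903 kN.
I_c = πr⁴/4 = π × 0.235⁴/4 = 0.00239531 m⁴.
Centre of pressure: y_p = y_c + I_c/(y_c·A) = 4.835 + 0.00239531/(4.835 × 0.173494) = 4.835 + 0.00285549 = 4.83786 m along the plane.
Vertically, h_p = y_p·sinθ = 4.83786 × 0.726575 = 3.51507 m.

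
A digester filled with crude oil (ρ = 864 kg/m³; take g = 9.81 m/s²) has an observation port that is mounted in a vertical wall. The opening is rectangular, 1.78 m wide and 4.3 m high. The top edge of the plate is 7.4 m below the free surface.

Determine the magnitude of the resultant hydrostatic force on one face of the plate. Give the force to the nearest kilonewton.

γ = ρg = 864 × 9.81 / 1000 = 8.47584 kN/m³.
The centroid lies 4.3/2 = 2.15 m below the top edge, so the centroid depth is h_c = 7.4 + 2.15 = 9.55 m.
A = 1.78 × 4.3 = 7.654 m².
Resultant F = γ·h_c·A = 8.47584 × 9.55 × 7.654 = 619.547 kN.

F ≈ 620 kN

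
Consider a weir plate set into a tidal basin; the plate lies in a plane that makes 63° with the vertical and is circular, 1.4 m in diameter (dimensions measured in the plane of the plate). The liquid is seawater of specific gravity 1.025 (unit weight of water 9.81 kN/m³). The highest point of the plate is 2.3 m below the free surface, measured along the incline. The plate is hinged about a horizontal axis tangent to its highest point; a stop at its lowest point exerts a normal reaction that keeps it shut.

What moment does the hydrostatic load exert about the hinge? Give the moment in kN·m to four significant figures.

M ≈ 15.62 kN·m

γ = 1.025 × 9.81 = 10.05525 kN/m³.
The plate makes 63° with the vertical, i.e. θ = 90° − 63° = 27° to the horizontal. Measuring y along the incline from the free-surface line, vertical depth h = y·sinθ with sinθ = 0.453990.
The centroid is at the centre, 0.7 m below the top of the plate, so y_c = 2.3 + 0.7 = 3 m and h_c = 3 × 0.453990 = 1.36197 m.
A = π(0.7)² = 1.53938 m².
Resultant F = γ·h_c·A = 10.05525 × 1.36197 × 1.53938 = 21.0817 kN.
I_c = πr⁴/4 = π × 0.7⁴/4 = 0.188574 m⁴.
Centre of pressure: y_p = y_c + I_c/(y_c·A) = 3 + 0.188574/(3 × 1.53938) = 3 + 0.0408333 = 3.04083 m along the plane.
The resultant acts 0.7 + 0.0408333 = 0.740833 m (along the plate) below the hinge at the top edge, so the moment about the hinge is M = F × 0.740833 = 21.0817 × 0.740833 = 15.618 kN·m.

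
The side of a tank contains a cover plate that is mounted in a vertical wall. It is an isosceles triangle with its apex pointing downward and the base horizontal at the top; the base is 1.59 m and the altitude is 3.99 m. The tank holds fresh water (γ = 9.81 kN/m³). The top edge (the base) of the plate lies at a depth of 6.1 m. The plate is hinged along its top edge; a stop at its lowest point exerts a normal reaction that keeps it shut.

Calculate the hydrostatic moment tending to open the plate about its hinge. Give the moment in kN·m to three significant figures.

M ≈ 335 kN·m

γ = 9.81 kN/m³.
With the apex down, the centroid sits h/3 = 3.99/3 = 1.33 m below the base (the top edge), so the centroid depth is h_c = 6.1 + 1.33 = 7.43 m.
A = ½ × 1.59 × 3.99 = 3.17205 m².
Resultant F = γ·h_c·A = 9.81 × 7.43 × 3.17205 = 231.205 kN.
I_c = b·h³/36 = 1.59 × 3.99³/36 = 2.80552 m⁴.
Centre of pressure: y_p = y_c + I_c/(y_c·A) = 7.43 + 2.80552/(7.43 × 3.17205) = 7.43 + 0.119038 = 7.54904 m along the plane.
The resultant acts 1.33 + 0.119038 = 1.44904 m (along the plate) below the hinge at the top edge, so the moment about the hinge is M = F × 1.44904 = 231.205 × 1.44904 = 335.025 kN·m.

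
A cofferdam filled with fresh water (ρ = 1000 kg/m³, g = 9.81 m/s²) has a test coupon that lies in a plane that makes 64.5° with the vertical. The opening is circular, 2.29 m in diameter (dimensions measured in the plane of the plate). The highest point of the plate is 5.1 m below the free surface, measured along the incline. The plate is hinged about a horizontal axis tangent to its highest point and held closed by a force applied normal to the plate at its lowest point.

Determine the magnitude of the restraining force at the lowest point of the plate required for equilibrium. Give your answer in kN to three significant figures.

γ = ρg = 1000 × 9.81 = 9810 N/m³ = 9.81 kN/m³.
The plate makes 64.5° with the vertical, i.e. θ = 90° − 64.5° = 25.5° to the horizontal. Measuring y along the incline from the free-surface line, vertical depth h = y·sinθ with sinθ = 0.430511.
The centroid is at the centre, 1.145 m below the top of the plate, so y_c = 5.1 + 1.145 = 6.245 m and h_c = 6.245 × 0.430511 = 2.68854 m.
A = π(1.145)² = 4.11871 m².
Resultant F = γ·h_c·A = 9.81 × 2.68854 × 4.11871 = 108.629 kN.
I_c = πr⁴/4 = π × 1.145⁴/4 = 1.34993 m⁴.
Centre of pressure: y_p = y_c + I_c/(y_c·A) = 6.245 + 1.34993/(6.245 × 4.11871) = 6.245 + 0.0524829 = 6.29748 m along the plane.
The resultant acts 1.145 + 0.0524829 = 1.19748 m (along the plate) below the hinge at the top edge, so the moment about the hinge is M = F × 1.19748 = 108.629 × 1.19748 = 130.081 kN·m.
A normal force at the bottom, 2.29 m from the hinge, must supply this moment: P = 130.081/2.29 = 56.8039 kN.

P ≈ 56.8 kN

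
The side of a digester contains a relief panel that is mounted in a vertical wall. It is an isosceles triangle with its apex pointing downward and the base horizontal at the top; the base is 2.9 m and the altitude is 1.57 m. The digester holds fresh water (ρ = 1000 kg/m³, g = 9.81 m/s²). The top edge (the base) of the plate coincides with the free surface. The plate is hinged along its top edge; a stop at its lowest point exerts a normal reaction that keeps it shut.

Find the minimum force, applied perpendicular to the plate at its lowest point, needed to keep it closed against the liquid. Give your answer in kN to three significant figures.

P ≈ 5.84 kN

γ = ρg = 1000 × 9.81 = 9810 N/m³ = 9.81 kN/m³.
With the apex down, the centroid sits h/3 = 1.57/3 = 0.523333 m below the base (the top edge), so the centroid depth is h_c = 0.523333 m.
A = ½ × 2.9 × 1.57 = 2.2765 m².
Resultant F = γ·h_c·A = 9.81 × 0.523333 × 2.2765 = 11.6873 kN.
I_c = b·h³/36 = 2.9 × 1.57³/36 = 0.311741 m⁴.
Centre of pressure: y_p = y_c + I_c/(y_c·A) = 0.523333 + 0.311741/(0.523333 × 2.2765) = 0.523333 + 0.261667 = 0.785 m along the plane.
The resultant acts 0.523333 + 0.261667 = 0.785 m (along the plate) below the hinge at the top edge, so the moment about the hinge is M = F × 0.785 = 11.6873 × 0.785 = 9.17453 kN·m.
A normal force at the bottom, 1.57 m from the hinge, must supply this moment: P = 9.17453/1.57 = 5.84365 kN.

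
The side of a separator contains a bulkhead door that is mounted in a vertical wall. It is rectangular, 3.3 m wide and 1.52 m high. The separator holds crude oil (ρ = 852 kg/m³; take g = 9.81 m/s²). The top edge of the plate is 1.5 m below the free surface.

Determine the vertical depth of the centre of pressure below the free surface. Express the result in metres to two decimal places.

γ = ρg = 852 × 9.81 / 1000 = 8.35812 kN/m³.
The centroid lies 1.52/2 = 0.76 m below the top edge, so the centroid depth is h_c = 1.5 + 0.76 = 2.26 m.
A = 3.3 × 1.52 = 5.016 m².
Resultant F = γ·h_c·A = 8.35812 × 2.26 × 5.016 = 94.749 kN.
I_c = b·h³/12 = 3.3 × 1.52³/12 = 0.965747 m⁴.
Centre of pressure: y_p = y_c + I_c/(y_c·A) = 2.26 + 0.965747/(2.26 × 5.016) = 2.26 + 0.0851917 = 2.34519 m along the plane.

h_p = 2.35 m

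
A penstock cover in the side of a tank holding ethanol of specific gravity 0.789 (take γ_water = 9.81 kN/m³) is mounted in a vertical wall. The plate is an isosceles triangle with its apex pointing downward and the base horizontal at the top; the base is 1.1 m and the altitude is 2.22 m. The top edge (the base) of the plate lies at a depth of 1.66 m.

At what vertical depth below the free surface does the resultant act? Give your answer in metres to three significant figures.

γ = 0.789 × 9.81 = 7.74009 kN/m³.
With the apex down, the centroid sits h/3 = 2.22/3 = 0.74 m below the base (the top edge), so the centroid depth is h_c = 1.66 + 0.74 = 2.4 m.
A = ½ × 1.1 × 2.22 = 1.221 m².
Resultant F = γ·h_c·A = 7.74009 × 2.4 × 1.221 = 22.6816 kN.
I_c = b·h³/36 = 1.1 × 2.22³/36 = 0.33431 m⁴.
Centre of pressure: y_p = y_c + I_c/(y_c·A) = 2.4 + 0.33431/(2.4 × 1.221) = 2.4 + 0.114083 = 2.51408 m along the plane.

h_p = 2.51 m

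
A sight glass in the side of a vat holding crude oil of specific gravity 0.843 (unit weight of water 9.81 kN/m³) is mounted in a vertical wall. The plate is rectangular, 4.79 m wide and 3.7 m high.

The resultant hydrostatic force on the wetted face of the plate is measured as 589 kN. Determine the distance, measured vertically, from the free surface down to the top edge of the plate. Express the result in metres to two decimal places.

γ = 0.843 × 9.81 = 8.26983 kN/m³.
A = 4.79 × 3.7 = 17.723 m².
From F = γ·h_c·A, the centroid depth is h_c = 589/(8.26983 × 17.723) = 4.01866 m.
The centroid lies 3.7/2 = 1.85 m below the top edge, so the top edge sits at h_top = 4.01866 − 1.85 = 2.16866 m below the surface.

d_top ≈ 2.17 m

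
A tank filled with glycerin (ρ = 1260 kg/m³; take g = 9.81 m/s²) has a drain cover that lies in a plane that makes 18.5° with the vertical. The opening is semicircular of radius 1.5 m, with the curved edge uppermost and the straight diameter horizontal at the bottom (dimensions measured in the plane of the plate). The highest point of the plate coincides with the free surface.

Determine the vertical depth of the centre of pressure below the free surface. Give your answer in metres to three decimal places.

h_p = 0.991 m

γ = ρg = 1260 × 9.81 / 1000 = 12.3606 kN/m³.
The plate makes 18.5° with the vertical, i.e. θ = 90° − 18.5° = 71.5° to the horizontal. Measuring y along the incline from the free-surface line, vertical depth h = y·sinθ with sinθ = 0.948324.
The centroid lies 4r/(3π) = 0.63662 m above the diameter, so r − 4r/(3π) = 1.5 − 0.63662 = 0.86338 m below the topmost point, so y_c = 0.86338 m and h_c = 0.86338 × 0.948324 = 0.818764 m.
A = πr²/2 = π × 1.5²/2 = 3.53429 m².
Resultant F = γ·h_c·A = 12.3606 × 0.818764 × 3.53429 = 35.7685 kN.
I_c = (π/8 − 8/(9π))·r⁴ = 0.109757 × 1.5⁴ = 0.555645 m⁴.
Centre of pressure: y_p = y_c + I_c/(y_c·A) = 0.86338 + 0.555645/(0.86338 × 3.53429) = 0.86338 + 0.182093 = 1.04547 m along the plane.
Vertically, h_p = y_p·sinθ = 1.04547 × 0.948324 = 0.991444 m.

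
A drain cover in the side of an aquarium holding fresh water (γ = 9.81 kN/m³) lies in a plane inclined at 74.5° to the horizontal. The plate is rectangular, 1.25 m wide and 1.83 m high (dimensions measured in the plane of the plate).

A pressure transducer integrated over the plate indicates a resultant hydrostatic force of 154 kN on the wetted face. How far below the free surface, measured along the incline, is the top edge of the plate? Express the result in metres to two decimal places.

γ = 9.81 kN/m³.
A = 1.25 × 1.83 = 2.2875 m².
From F = γ·h_c·A, the centroid depth is h_c = 154/(9.81 × 2.2875) = 6.86263 m.
Let θ = 74.5° be the plate's angle to the horizontal; measure y along the incline from where the plane meets the free surface. Vertical depth h = y·sinθ with sinθ = 0.963630.
Along the incline, y_c = h_c/sinθ = 6.86263/0.963630 = 7.12164 m.
The centroid lies 1.83/2 = 0.915 m below the top edge, so the top edge sits at y_top = 7.12164 − 0.915 = 6.20664 m along the incline.

y_top ≈ 6.21 m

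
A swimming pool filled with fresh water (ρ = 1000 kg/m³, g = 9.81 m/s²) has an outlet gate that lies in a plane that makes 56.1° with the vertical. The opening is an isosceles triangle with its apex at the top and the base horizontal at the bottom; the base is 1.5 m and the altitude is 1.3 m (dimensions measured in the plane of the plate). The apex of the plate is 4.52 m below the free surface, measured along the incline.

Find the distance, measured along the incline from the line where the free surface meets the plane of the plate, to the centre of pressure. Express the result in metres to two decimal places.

y_p = 5.40 m

γ = ρg = 1000 × 9.81 = 9810 N/m³ = 9.81 kN/m³.
The plate makes 56.1° with the vertical, i.e. θ = 90° − 56.1° = 33.9° to the horizontal. Measuring y along the incline from the free-surface line, vertical depth h = y·sinθ with sinθ = 0.557745.
With the apex up, the centroid sits 2h/3 = 2 × 1.3/3 = 0.866667 m below the apex, so y_c = 4.52 + 0.866667 = 5.38667 m and h_c = 5.38667 × 0.557745 = 3.00439 m.
A = ½ × 1.5 × 1.3 = 0.975 m².
Resultant F = γ·h_c·A = 9.81 × 3.00439 × 0.975 = 28.7362 kN.
I_c = b·h³/36 = 1.5 × 1.3³/36 = 0.0915417 m⁴.
Centre of pressure: y_p = y_c + I_c/(y_c·A) = 5.38667 + 0.0915417/(5.38667 × 0.975) = 5.38667 + 0.0174299 = 5.4041 m along the plane.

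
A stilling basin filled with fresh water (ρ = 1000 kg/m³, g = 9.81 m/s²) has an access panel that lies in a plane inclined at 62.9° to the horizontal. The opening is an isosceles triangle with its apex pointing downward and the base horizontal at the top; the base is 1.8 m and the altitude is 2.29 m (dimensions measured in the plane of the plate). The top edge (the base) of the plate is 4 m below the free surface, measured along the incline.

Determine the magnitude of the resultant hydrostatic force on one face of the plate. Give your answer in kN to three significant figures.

F ≈ 85.7 kN

γ = ρg = 1000 × 9.81 = 9810 N/m³ = 9.81 kN/m³.
Let θ = 62.9° be the plate's angle to the horizontal; measure y along the incline from where the plane meets the free surface. Vertical depth h = y·sinθ with sinθ = 0.890213.
With the apex down, the centroid sits h/3 = 2.29/3 = 0.763333 m below the base (the top edge), so y_c = 4 + 0.763333 = 4.76333 m and h_c = 4.76333 × 0.890213 = 4.24038 m.
A = ½ × 1.8 × 2.29 = 2.061 m².
Resultant F = γ·h_c·A = 9.81 × 4.24038 × 2.061 = 85.7337 kN.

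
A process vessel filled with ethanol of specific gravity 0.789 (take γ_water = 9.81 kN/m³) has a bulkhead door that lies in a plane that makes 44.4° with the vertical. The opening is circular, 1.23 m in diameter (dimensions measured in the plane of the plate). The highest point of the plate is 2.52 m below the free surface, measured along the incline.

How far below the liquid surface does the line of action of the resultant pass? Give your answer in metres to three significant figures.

h_p = 2.26 m

γ = 0.789 × 9.81 = 7.74009 kN/m³.
The plate makes 44.4° with the vertical, i.e. θ = 90° − 44.4° = 45.6° to the horizontal. Measuring y along the incline from the free-surface line, vertical depth h = y·sinθ with sinθ = 0.714473.
The centroid is at the centre, 0.615 m below the top of the plate, so y_c = 2.52 + 0.615 = 3.135 m and h_c = 3.135 × 0.714473 = 2.23987 m.
A = π(0.615)² = 1.18823 m².
Resultant F = γ·h_c·A = 7.74009 × 2.23987 × 1.18823 = 20.6001 kN.
I_c = πr⁴/4 = π × 0.615⁴/4 = 0.112354 m⁴.
Centre of pressure: y_p = y_c + I_c/(y_c·A) = 3.135 + 0.112354/(3.135 × 1.18823) = 3.135 + 0.0301613 = 3.16516 m along the plane.
Vertically, h_p = y_p·sinθ = 3.16516 × 0.714473 = 2.26142 m.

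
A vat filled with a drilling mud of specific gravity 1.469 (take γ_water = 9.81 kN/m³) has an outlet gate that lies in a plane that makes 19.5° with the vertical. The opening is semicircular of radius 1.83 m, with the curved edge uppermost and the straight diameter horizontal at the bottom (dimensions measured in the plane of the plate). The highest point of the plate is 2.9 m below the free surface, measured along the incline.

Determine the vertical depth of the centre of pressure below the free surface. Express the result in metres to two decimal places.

γ = 1.469 × 9.81 = 14.41089 kN/m³.
The plate makes 19.5° with the vertical, i.e. θ = 90° − 19.5° = 70.5° to the horizontal. Measuring y along the incline from the free-surface line, vertical depth h = y·sinθ with sinθ = 0.942641.
The centroid lies 4r/(3π) = 0.776676 m above the diameter, so r − 4r/(3π) = 1.83 − 0.776676 = 1.05332 m below the topmost point, so y_c = 2.9 + 1.05332 = 3.95332 m and h_c = 3.95332 × 0.942641 = 3.72656 m.
A = πr²/2 = π × 1.83²/2 = 5.26044 m².
Resultant F = γ·h_c·A = 14.41089 × 3.72656 × 5.26044 = 282.502 kN.
I_c = (π/8 − 8/(9π))·r⁴ = 0.109757 × 1.83⁴ = 1.23094 m⁴.
Centre of pressure: y_p = y_c + I_c/(y_c·A) = 3.95332 + 1.23094/(3.95332 × 5.26044) = 3.95332 + 0.0591906 = 4.01251 m along the plane.
Vertically, h_p = y_p·sinθ = 4.01251 × 0.942641 = 3.78236 m.

h_p = 3.78 m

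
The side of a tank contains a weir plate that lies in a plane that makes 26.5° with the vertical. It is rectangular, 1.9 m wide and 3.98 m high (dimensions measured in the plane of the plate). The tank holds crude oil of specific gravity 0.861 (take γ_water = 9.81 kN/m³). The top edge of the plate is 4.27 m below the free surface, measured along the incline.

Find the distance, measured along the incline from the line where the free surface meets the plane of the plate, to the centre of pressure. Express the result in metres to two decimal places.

y_p = 6.47 m

γ = 0.861 × 9.81 = 8.44641 kN/m³.
The plate makes 26.5° with the vertical, i.e. θ = 90° − 26.5° = 63.5° to the horizontal. Measuring y along the incline from the free-surface line, vertical depth h = y·sinθ with sinθ = 0.894934.
The centroid lies 3.98/2 = 1.99 m below the top edge, so y_c = 4.27 + 1.99 = 6.26 m and h_c = 6.26 × 0.894934 = 5.60229 m.
A = 1.9 × 3.98 = 7.562 m².
Resultant F = γ·h_c·A = 8.44641 × 5.60229 × 7.562 = 357.828 kN.
I_c = b·h³/12 = 1.9 × 3.98³/12 = 9.98209 m⁴.
Centre of pressure: y_p = y_c + I_c/(y_c·A) = 6.26 + 9.98209/(6.26 × 7.562) = 6.26 + 0.210868 = 6.47087 m along the plane.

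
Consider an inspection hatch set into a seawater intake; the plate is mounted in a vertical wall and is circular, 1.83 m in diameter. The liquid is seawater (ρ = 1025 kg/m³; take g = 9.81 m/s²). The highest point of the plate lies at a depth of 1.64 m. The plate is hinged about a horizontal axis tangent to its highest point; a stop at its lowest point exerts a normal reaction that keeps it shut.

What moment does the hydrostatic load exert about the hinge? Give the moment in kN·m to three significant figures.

M ≈ 67.4 kN·m

γ = ρg = 1025 × 9.81 / 1000 = 10.05525 kN/m³.
The centroid is at the centre, 0.915 m below the top of the plate, so the centroid depth is h_c = 1.64 + 0.915 = 2.555 m.
A = π(0.915)² = 2.63022 m².
Resultant F = γ·h_c·A = 10.05525 × 2.555 × 2.63022 = 67.5734 kN.
I_c = πr⁴/4 = π × 0.915⁴/4 = 0.550521 m⁴.
Centre of pressure: y_p = y_c + I_c/(y_c·A) = 2.555 + 0.550521/(2.555 × 2.63022) = 2.555 + 0.0819202 = 2.63692 m along the plane.
The resultant acts 0.915 + 0.0819202 = 0.99692 m (along the plate) below the hinge at the top edge, so the moment about the hinge is M = F × 0.99692 = 67.5734 × 0.99692 = 67.3653 kN·m.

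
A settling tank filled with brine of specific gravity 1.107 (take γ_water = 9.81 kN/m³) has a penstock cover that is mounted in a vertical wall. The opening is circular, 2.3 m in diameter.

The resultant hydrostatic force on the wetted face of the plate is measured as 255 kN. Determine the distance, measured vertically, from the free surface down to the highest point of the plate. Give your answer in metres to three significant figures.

d_top ≈ 4.50 m

γ = 1.107 × 9.81 = 10.85967 kN/m³.
A = π(1.15)² = 4.15476 m².
From F = γ·h_c·A, the centroid depth is h_c = 255/(10.85967 × 4.15476) = 5.65168 m.
The centroid is at the centre, 1.15 m below the top of the plate, so the highest point sits at h_top = 5.65168 − 1.15 = 4.50168 m below the surface.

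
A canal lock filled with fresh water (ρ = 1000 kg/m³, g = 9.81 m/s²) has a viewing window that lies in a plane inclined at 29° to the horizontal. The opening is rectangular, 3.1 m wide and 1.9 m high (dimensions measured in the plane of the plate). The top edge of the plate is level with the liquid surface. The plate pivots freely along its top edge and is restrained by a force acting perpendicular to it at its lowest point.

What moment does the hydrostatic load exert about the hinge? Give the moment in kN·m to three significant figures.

M ≈ 33.7 kN·m

γ = ρg = 1000 × 9.81 = 9810 N/m³ = 9.81 kN/m³.
Let θ = 29° be the plate's angle to the horizontal; measure y along the incline from where the plane meets the free surface. Vertical depth h = y·sinθ with sinθ = 0.484810.
The centroid lies 1.9/2 = 0.95 m below the top edge, so y_c = 0.95 m and h_c = 0.95 × 0.484810 = 0.46057 m.
A = 3.1 × 1.9 = 5.89 m².
Resultant F = γ·h_c·A = 9.81 × 0.46057 × 5.89 = 26.6121 kN.
I_c = b·h³/12 = 3.1 × 1.9³/12 = 1.77191 m⁴.
Centre of pressure: y_p = y_c + I_c/(y_c·A) = 0.95 + 1.77191/(0.95 × 5.89) = 0.95 + 0.316667 = 1.26667 m along the plane.
The resultant acts 0.95 + 0.316667 = 1.26667 m (along the plate) below the hinge at the top edge, so the moment about the hinge is M = F × 1.26667 = 26.6121 × 1.26667 = 33.7087 kN·m.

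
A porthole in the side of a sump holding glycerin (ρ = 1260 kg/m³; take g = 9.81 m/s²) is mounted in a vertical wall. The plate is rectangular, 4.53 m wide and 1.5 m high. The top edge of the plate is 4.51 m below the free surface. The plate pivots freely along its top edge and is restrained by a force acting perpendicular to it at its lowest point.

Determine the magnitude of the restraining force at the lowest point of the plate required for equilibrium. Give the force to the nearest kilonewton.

P ≈ 231 kN

γ = ρg = 1260 × 9.81 / 1000 = 12.3606 kN/m³.
The centroid lies 1.5/2 = 0.75 m below the top edge, so the centroid depth is h_c = 4.51 + 0.75 = 5.26 m.
A = 4.53 × 1.5 = 6.795 m².
Resultant F = γ·h_c·A = 12.3606 × 5.26 × 6.795 = 441.789 kN.
I_c = b·h³/12 = 4.53 × 1.5³/12 = 1.27406 m⁴.
Centre of pressure: y_p = y_c + I_c/(y_c·A) = 5.26 + 1.27406/(5.26 × 6.795) = 5.26 + 0.0356463 = 5.29565 m along the plane.
The resultant acts 0.75 + 0.0356463 = 0.785646 m (along the plate) below the hinge at the top edge, so the moment about the hinge is M = F × 0.785646 = 441.789 × 0.785646 = 347.09 kN·m.
A normal force at the bottom, 1.5 m from the hinge, must supply this moment: P = 347.09/1.5 = 231.393 kN.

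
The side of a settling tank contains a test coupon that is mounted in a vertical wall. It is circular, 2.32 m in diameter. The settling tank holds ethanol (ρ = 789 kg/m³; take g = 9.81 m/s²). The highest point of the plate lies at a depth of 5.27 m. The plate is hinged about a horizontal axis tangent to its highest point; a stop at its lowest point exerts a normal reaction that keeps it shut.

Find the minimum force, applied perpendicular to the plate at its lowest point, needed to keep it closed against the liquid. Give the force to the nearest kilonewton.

P ≈ 110 kN

γ = ρg = 789 × 9.81 / 1000 = 7.74009 kN/m³.
The centroid is at the centre, 1.16 m below the top of the plate, so the centroid depth is h_c = 5.27 + 1.16 = 6.43 m.
A = π(1.16)² = 4.22733 m².
Resultant F = γ·h_c·A = 7.74009 × 6.43 × 4.22733 = 210.389 kN.
I_c = πr⁴/4 = π × 1.16⁴/4 = 1.42207 m⁴.
Centre of pressure: y_p = y_c + I_c/(y_c·A) = 6.43 + 1.42207/(6.43 × 4.22733) = 6.43 + 0.0523171 = 6.48232 m along the plane.
The resultant acts 1.16 + 0.0523171 = 1.21232 m (along the plate) below the hinge at the top edge, so the moment about the hinge is M = F × 1.21232 = 210.389 × 1.21232 = 255.059 kN·m.
A normal force at the bottom, 2.32 m from the hinge, must supply this moment: P = 255.059/2.32 = 109.939 kN.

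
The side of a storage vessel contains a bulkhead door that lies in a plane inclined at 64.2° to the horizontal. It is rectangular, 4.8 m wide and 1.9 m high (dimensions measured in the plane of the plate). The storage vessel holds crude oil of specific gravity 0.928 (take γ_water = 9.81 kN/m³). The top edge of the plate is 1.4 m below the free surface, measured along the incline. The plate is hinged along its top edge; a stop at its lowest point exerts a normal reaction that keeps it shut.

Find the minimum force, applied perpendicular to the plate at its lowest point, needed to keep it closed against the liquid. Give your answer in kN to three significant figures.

γ = 0.928 × 9.81 = 9.10368 kN/m³.
Let θ = 64.2° be the plate's angle to the horizontal; measure y along the incline from where the plane meets the free surface. Vertical depth h = y·sinθ with sinθ = 0.900319.
The centroid lies 1.9/2 = 0.95 m below the top edge, so y_c = 1.4 + 0.95 = 2.35 m and h_c = 2.35 × 0.900319 = 2.11575 m.
A = 4.8 × 1.9 = 9.12 m².
Resultant F = γ·h_c·A = 9.10368 × 2.11575 × 9.12 = 175.661 kN.
I_c = b·h³/12 = 4.8 × 1.9³/12 = 2.7436 m⁴.
Centre of pressure: y_p = y_c + I_c/(y_c·A) = 2.35 + 2.7436/(2.35 × 9.12) = 2.35 + 0.128014 = 2.47801 m along the plane.
The resultant acts 0.95 + 0.128014 = 1.07801 m (along the plate) below the hinge at the top edge, so the moment about the hinge is M = F × 1.07801 = 175.661 × 1.07801 = 189.364 kN·m.
A normal force at the bottom, 1.9 m from the hinge, must supply this moment: P = 189.364/1.9 = 99.6653 kN.

P ≈ 99.7 kN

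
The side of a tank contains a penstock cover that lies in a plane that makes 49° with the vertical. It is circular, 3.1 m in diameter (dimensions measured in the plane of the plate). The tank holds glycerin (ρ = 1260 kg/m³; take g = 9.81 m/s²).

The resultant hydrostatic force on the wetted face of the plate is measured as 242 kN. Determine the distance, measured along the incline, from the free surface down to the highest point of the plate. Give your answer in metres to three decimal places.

γ = ρg = 1260 × 9.81 / 1000 = 12.3606 kN/m³.
A = π(1.55)² = 7.54768 m².
From F = γ·h_c·A, the centroid depth is h_c = 242/(12.3606 × 7.54768) = 2.59395 m.
The plate makes 49° with the vertical, i.e. θ = 90° − 49° = 41° to the horizontal. Measuring y along the incline from the free-surface line, vertical depth h = y·sinθ with sinθ = 0.656059.
Along the incline, y_c = h_c/sinθ = 2.59395/0.656059 = 3.95384 m.
The centroid is at the centre, 1.55 m below the top of the plate, so the highest point sits at y_top = 3.95384 − 1.55 = 2.40384 m along the incline.

y_top ≈ 2.404 m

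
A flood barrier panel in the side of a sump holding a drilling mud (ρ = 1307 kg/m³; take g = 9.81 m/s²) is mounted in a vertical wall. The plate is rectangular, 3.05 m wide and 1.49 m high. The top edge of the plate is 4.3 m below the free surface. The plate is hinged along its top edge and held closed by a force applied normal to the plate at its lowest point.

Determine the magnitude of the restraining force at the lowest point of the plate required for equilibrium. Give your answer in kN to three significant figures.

γ = ρg = 1307 × 9.81 / 1000 = 12.82167 kN/m³.
The centroid lies 1.49/2 = 0.745 m below the top edge, so the centroid depth is h_c = 4.3 + 0.745 = 5.045 m.
A = 3.05 × 1.49 = 4.5445 m².
Resultant F = γ·h_c·A = 12.82167 × 5.045 × 4.5445 = 293.962 kN.
I_c = b·h³/12 = 3.05 × 1.49³/12 = 0.84077 m⁴.
Centre of pressure: y_p = y_c + I_c/(y_c·A) = 5.045 + 0.84077/(5.045 × 4.5445) = 5.045 + 0.0366716 = 5.08167 m along the plane.
The resultant acts 0.745 + 0.0366716 = 0.781672 m (along the plate) below the hinge at the top edge, so the moment about the hinge is M = F × 0.781672 = 293.962 × 0.781672 = 229.782 kN·m.
A normal force at the bottom, 1.49 m from the hinge, must supply this moment: P = 229.782/1.49 = 154.216 kN.

P ≈ 154 kN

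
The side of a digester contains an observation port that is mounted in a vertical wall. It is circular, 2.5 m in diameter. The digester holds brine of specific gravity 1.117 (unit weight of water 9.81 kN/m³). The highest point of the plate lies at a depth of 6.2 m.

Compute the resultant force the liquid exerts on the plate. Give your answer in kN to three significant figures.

γ = 1.117 × 9.81 = 10.95777 kN/m³.
The centroid is at the centre, 1.25 m below the top of the plate, so the centroid depth is h_c = 6.2 + 1.25 = 7.45 m.
A = π(1.25)² = 4.90874 m².
Resultant F = γ·h_c·A = 10.95777 × 7.45 × 4.90874 = 400.727 kN.

F ≈ 401 kN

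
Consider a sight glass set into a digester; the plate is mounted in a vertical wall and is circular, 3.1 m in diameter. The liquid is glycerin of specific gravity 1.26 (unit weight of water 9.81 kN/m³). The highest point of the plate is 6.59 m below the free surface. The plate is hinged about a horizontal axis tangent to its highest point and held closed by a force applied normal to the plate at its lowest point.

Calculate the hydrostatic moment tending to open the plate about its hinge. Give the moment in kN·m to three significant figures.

M ≈ 1230 kN·m

γ = 1.26 × 9.81 = 12.3606 kN/m³.
The centroid is at the centre, 1.55 m below the top of the plate, so the centroid depth is h_c = 6.59 + 1.55 = 8.14 m.
A = π(1.55)² = 7.54768 m².
Resultant F = γ·h_c·A = 12.3606 × 8.14 × 7.54768 = 759.412 kN.
I_c = πr⁴/4 = π × 1.55⁴/4 = 4.53332 m⁴.
Centre of pressure: y_p = y_c + I_c/(y_c·A) = 8.14 + 4.53332/(8.14 × 7.54768) = 8.14 + 0.0737868 = 8.21379 m along the plane.
The resultant acts 1.55 + 0.0737868 = 1.62379 m (along the plate) below the hinge at the top edge, so the moment about the hinge is M = F × 1.62379 = 759.412 × 1.62379 = 1233.13 kN·m.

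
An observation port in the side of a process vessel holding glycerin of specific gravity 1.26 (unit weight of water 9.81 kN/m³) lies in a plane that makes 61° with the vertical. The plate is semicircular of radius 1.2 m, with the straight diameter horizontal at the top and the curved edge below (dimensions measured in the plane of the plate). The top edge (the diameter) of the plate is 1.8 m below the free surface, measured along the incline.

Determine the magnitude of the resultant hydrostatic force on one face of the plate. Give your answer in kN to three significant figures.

F ≈ 31.3 kN

γ = 1.26 × 9.81 = 12.3606 kN/m³.
The plate makes 61° with the vertical, i.e. θ = 90° − 61° = 29° to the horizontal. Measuring y along the incline from the free-surface line, vertical depth h = y·sinθ with sinθ = 0.484810.
The centroid of a semicircle lies 4r/(3π) = 0.509296 m from the diameter, here below the top edge, so y_c = 1.8 + 0.509296 = 2.3093 m and h_c = 2.3093 × 0.484810 = 1.11957 m.
A = πr²/2 = π × 1.2²/2 = 2.26195 m².
Resultant F = γ·h_c·A = 12.3606 × 1.11957 × 2.26195 = 31.3021 kN.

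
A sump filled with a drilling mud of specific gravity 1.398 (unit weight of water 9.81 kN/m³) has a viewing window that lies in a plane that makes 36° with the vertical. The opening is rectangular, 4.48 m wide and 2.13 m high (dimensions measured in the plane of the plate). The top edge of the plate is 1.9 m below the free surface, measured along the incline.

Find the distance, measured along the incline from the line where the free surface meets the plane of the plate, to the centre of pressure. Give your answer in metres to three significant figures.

y_p = 3.09 m

γ = 1.398 × 9.81 = 13.71438 kN/m³.
The plate makes 36° with the vertical, i.e. θ = 90° − 36° = 54° to the horizontal. Measuring y along the incline from the free-surface line, vertical depth h = y·sinθ with sinθ = 0.809017.
The centroid lies 2.13/2 = 1.065 m below the top edge, so y_c = 1.9 + 1.065 = 2.965 m and h_c = 2.965 × 0.809017 = 2.39874 m.
A = 4.48 × 2.13 = 9.5424 m².
Resultant F = γ·h_c·A = 13.71438 × 2.39874 × 9.5424 = 313.919 kN.
I_c = b·h³/12 = 4.48 × 2.13³/12 = 3.60774 m⁴.
Centre of pressure: y_p = y_c + I_c/(y_c·A) = 2.965 + 3.60774/(2.965 × 9.5424) = 2.965 + 0.127513 = 3.09251 m along the plane.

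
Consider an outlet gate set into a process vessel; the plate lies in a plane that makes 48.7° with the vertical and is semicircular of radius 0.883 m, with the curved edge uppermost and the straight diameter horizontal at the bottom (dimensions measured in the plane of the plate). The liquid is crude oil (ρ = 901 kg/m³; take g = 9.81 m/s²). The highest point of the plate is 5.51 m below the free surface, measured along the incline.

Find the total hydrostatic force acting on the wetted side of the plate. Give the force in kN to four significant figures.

γ = ρg = 901 × 9.81 / 1000 = 8.83881 kN/m³.
The plate makes 48.7° with the vertical, i.e. θ = 90° − 48.7° = 41.3° to the horizontal. Measuring y along the incline from the free-surface line, vertical depth h = y·sinθ with sinθ = 0.660002.
The centroid lies 4r/(3π) = 0.374757 m above the diameter, so r − 4r/(3π) = 0.883 − 0.374757 = 0.508243 m below the topmost point, so y_c = 5.51 + 0.508243 = 6.01824 m and h_c = 6.01824 × 0.660002 = 3.97205 m.
A = πr²/2 = π × 0.883²/2 = 1.22473 m².
Resultant F = γ·h_c·A = 8.83881 × 3.97205 × 1.22473 = 42.9981 kN.

F ≈ 43.00 kN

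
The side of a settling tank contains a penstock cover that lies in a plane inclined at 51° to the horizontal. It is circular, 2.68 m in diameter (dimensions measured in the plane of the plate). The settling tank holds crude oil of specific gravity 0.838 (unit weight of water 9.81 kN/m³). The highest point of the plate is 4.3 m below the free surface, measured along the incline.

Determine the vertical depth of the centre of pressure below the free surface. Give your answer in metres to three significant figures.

h_p = 4.44 m

γ = 0.838 × 9.81 = 8.22078 kN/m³.
Let θ = 51° be the plate's angle to the horizontal; measure y along the incline from where the plane meets the free surface. Vertical depth h = y·sinθ with sinθ = 0.777146.
The centroid is at the centre, 1.34 m below the top of the plate, so y_c = 4.3 + 1.34 = 5.64 m and h_c = 5.64 × 0.777146 = 4.3831 m.
A = π(1.34)² = 5.64104 m².
Resultant F = γ·h_c·A = 8.22078 × 4.3831 × 5.64104 = 203.261 kN.
I_c = πr⁴/4 = π × 1.34⁴/4 = 2.53226 m⁴.
Centre of pressure: y_p = y_c + I_c/(y_c·A) = 5.64 + 2.53226/(5.64 × 5.64104) = 5.64 + 0.0795921 = 5.71959 m along the plane.
Vertically, h_p = y_p·sinθ = 5.71959 × 0.777146 = 4.44496 m.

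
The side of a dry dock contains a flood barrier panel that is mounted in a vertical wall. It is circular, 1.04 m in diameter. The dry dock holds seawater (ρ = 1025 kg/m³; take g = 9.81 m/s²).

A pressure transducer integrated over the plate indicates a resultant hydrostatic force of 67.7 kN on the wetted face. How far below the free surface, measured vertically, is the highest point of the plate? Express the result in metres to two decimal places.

γ = ρg = 1025 × 9.81 / 1000 = 10.05525 kN/m³.
A = π(0.52)² = 0.849487 m².
From F = γ·h_c·A, the centroid depth is h_c = 67.7/(10.05525 × 0.849487) = 7.92573 m.
The centroid is at the centre, 0.52 m below the top of the plate, so the highest point sits at h_top = 7.92573 − 0.52 = 7.40573 m below the surface.

d_top ≈ 7.41 m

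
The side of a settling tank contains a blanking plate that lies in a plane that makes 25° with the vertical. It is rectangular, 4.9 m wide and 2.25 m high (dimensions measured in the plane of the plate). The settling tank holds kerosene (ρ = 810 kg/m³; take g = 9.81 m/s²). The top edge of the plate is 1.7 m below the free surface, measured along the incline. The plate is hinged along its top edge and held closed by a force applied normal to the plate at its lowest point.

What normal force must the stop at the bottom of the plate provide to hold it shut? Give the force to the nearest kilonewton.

P ≈ 127 kN

γ = ρg = 810 × 9.81 / 1000 = 7.9461 kN/m³.
The plate makes 25° with the vertical, i.e. θ = 90° − 25° = 65° to the horizontal. Measuring y along the incline from the free-surface line, vertical depth h = y·sinθ with sinθ = 0.906308.
The centroid lies 2.25/2 = 1.125 m below the top edge, so y_c = 1.7 + 1.125 = 2.825 m and h_c = 2.825 × 0.906308 = 2.56032 m.
A = 4.9 × 2.25 = 11.025 m².
Resultant F = γ·h_c·A = 7.9461 × 2.56032 × 11.025 = 224.299 kN.
I_c = b·h³/12 = 4.9 × 2.25³/12 = 4.65117 m⁴.
Centre of pressure: y_p = y_c + I_c/(y_c·A) = 2.825 + 4.65117/(2.825 × 11.025) = 2.825 + 0.149336 = 2.97434 m along the plane.
The resultant acts 1.125 + 0.149336 = 1.27434 m (along the plate) below the hinge at the top edge, so the moment about the hinge is M = F × 1.27434 = 224.299 × 1.27434 = 285.833 kN·m.
A normal force at the bottom, 2.25 m from the hinge, must supply this moment: P = 285.833/2.25 = 127.037 kN.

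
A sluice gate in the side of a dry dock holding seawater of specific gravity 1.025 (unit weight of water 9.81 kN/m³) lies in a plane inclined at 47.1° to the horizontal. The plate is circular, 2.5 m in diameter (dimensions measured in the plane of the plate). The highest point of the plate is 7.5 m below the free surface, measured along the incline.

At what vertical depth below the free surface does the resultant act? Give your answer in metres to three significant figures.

γ = 1.025 × 9.81 = 10.05525 kN/m³.
Let θ = 47.1° be the plate's angle to the horizontal; measure y along the incline from where the plane meets the free surface. Vertical depth h = y·sinθ with sinθ = 0.732543.
The centroid is at the centre, 1.25 m below the top of the plate, so y_c = 7.5 + 1.25 = 8.75 m and h_c = 8.75 × 0.732543 = 6.40975 m.
A = π(1.25)² = 4.90874 m².
Resultant F = γ·h_c·A = 10.05525 × 6.40975 × 4.90874 = 316.376 kN.
I_c = πr⁴/4 = π × 1.25⁴/4 = 1.91748 m⁴.
Centre of pressure: y_p = y_c + I_c/(y_c·A) = 8.75 + 1.91748/(8.75 × 4.90874) = 8.75 + 0.0446429 = 8.79464 m along the plane.
Vertically, h_p = y_p·sinθ = 8.79464 × 0.732543 = 6.44245 m.

h_p = 6.44 m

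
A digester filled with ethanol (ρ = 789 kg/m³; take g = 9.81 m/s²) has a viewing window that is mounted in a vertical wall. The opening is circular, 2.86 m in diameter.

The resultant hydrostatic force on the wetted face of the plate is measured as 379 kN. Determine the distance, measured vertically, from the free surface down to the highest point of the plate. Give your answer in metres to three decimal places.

d_top ≈ 6.192 m

γ = ρg = 789 × 9.81 / 1000 = 7.74009 kN/m³.
A = π(1.43)² = 6.42424 m².
From F = γ·h_c·A, the centroid depth is h_c = 379/(7.74009 × 6.42424) = 7.62204 m.
The centroid is at the centre, 1.43 m below the top of the plate, so the highest point sits at h_top = 7.62204 − 1.43 = 6.19204 m below the surface.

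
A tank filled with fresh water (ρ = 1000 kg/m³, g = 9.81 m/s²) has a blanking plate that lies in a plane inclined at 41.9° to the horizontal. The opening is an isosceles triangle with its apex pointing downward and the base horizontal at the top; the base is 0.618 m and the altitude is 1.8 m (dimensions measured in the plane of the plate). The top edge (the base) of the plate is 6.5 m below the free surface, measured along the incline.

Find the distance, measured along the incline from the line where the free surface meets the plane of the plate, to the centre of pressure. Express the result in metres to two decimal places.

γ = ρg = 1000 × 9.81 = 9810 N/m³ = 9.81 kN/m³.
Let θ = 41.9° be the plate's angle to the horizontal; measure y along the incline from where the plane meets the free surface. Vertical depth h = y·sinθ with sinθ = 0.667833.
With the apex down, the centroid sits h/3 = 1.8/3 = 0.6 m below the base (the top edge), so y_c = 6.5 + 0.6 = 7.1 m and h_c = 7.1 × 0.667833 = 4.74161 m.
A = ½ × 0.618 × 1.8 = 0.5562 m².
Resultant F = γ·h_c·A = 9.81 × 4.74161 × 0.5562 = 25.8718 kN.
I_c = b·h³/36 = 0.618 × 1.8³/36 = 0.100116 m⁴.
Centre of pressure: y_p = y_c + I_c/(y_c·A) = 7.1 + 0.100116/(7.1 × 0.5562) = 7.1 + 0.0253521 = 7.12535 m along the plane.

y_p = 7.13 m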